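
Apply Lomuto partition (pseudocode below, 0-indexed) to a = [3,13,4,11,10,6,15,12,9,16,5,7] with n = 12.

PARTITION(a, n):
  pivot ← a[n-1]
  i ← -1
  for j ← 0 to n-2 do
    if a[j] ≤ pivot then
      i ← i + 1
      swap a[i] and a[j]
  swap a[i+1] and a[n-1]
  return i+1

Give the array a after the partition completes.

pivot = a[11] = 7; i = -1
j=0: a[0]=3 ≤ 7 → i=0, swap a[0],a[0] (no change) → [3,13,4,11,10,6,15,12,9,16,5,7]
j=1: a[1]=13 > 7 → no swap
j=2: a[2]=4 ≤ 7 → i=1, swap a[1],a[2] → [3,4,13,11,10,6,15,12,9,16,5,7]
j=3: a[3]=11 > 7 → no swap
j=4: a[4]=10 > 7 → no swap
j=5: a[5]=6 ≤ 7 → i=2, swap a[2],a[5] → [3,4,6,11,10,13,15,12,9,16,5,7]
j=6: a[6]=15 > 7 → no swap
j=7: a[7]=12 > 7 → no swap
j=8: a[8]=9 > 7 → no swap
j=9: a[9]=16 > 7 → no swap
j=10: a[10]=5 ≤ 7 → i=3, swap a[3],a[10] → [3,4,6,5,10,13,15,12,9,16,11,7]
final swap a[4],a[11] → [3,4,6,5,7,13,15,12,9,16,11,10]; return 4

[3,4,6,5,7,13,15,12,9,16,11,10]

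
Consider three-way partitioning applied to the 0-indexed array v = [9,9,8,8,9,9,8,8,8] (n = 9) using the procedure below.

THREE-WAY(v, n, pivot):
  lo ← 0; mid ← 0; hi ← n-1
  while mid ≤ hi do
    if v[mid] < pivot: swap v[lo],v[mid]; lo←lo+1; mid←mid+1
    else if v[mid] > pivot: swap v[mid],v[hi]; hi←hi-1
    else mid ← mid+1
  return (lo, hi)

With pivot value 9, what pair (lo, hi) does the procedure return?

(5, 8)

lo=0 mid=0 hi=8
9=9: mid=1
9=9: mid=2
8<9: swap(0,2), lo=1 mid=3 ⇒ [8,9,9,8,9,9,8,8,8]
8<9: swap(1,3), lo=2 mid=4 ⇒ [8,8,9,9,9,9,8,8,8]
9=9: mid=5
9=9: mid=6
8<9: swap(2,6), lo=3 mid=7 ⇒ [8,8,8,9,9,9,9,8,8]
8<9: swap(3,7), lo=4 mid=8 ⇒ [8,8,8,8,9,9,9,9,8]
8<9: swap(4,8), lo=5 mid=9 ⇒ [8,8,8,8,8,9,9,9,9]
done. lo=5 hi=8; v=[8,8,8,8,8,9,9,9,9]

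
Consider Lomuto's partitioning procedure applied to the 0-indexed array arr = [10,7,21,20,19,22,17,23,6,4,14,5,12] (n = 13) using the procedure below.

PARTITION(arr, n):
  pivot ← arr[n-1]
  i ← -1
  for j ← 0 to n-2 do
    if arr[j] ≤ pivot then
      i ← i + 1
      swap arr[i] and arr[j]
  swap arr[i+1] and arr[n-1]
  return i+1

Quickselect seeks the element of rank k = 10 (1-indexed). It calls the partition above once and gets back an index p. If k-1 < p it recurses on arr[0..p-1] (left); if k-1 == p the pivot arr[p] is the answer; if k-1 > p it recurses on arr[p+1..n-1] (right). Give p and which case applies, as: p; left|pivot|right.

pivot=12, i=-1
j=0: 10≤12, i=0, swap(0,0) ⇒ [10,7,21,20,19,22,17,23,6,4,14,5,12]
j=1: 7≤12, i=1, swap(1,1) ⇒ [10,7,21,20,19,22,17,23,6,4,14,5,12]
j=2: 21>12, skip
j=3: 20>12, skip
j=4: 19>12, skip
j=5: 22>12, skip
j=6: 17>12, skip
j=7: 23>12, skip
j=8: 6≤12, i=2, swap(2,8) ⇒ [10,7,6,20,19,22,17,23,21,4,14,5,12]
j=9: 4≤12, i=3, swap(3,9) ⇒ [10,7,6,4,19,22,17,23,21,20,14,5,12]
j=10: 14>12, skip
j=11: 5≤12, i=4, swap(4,11) ⇒ [10,7,6,4,5,22,17,23,21,20,14,19,12]
swap(5,12) ⇒ [10,7,6,4,5,12,17,23,21,20,14,19,22]; return 5
p = 5; k-1 = 9 > 5 ⇒ right

5; right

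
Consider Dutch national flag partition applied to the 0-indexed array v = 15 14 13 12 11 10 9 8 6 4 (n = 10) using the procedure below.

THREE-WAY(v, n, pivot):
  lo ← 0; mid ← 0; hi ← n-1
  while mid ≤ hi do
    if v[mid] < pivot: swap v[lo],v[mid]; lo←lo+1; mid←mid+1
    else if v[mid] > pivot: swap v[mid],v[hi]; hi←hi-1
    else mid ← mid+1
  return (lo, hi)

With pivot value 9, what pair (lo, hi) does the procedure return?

lo=0 mid=0 hi=9
15>9: swap(0,9), hi=8 ⇒ 4 14 13 12 11 10 9 8 6 15
4<9: swap(0,0), lo=1 mid=1 ⇒ 4 14 13 12 11 10 9 8 6 15
14>9: swap(1,8), hi=7 ⇒ 4 6 13 12 11 10 9 8 14 15
6<9: swap(1,1), lo=2 mid=2 ⇒ 4 6 13 12 11 10 9 8 14 15
13>9: swap(2,7), hi=6 ⇒ 4 6 8 12 11 10 9 13 14 15
8<9: swap(2,2), lo=3 mid=3 ⇒ 4 6 8 12 11 10 9 13 14 15
12>9: swap(3,6), hi=5 ⇒ 4 6 8 9 11 10 12 13 14 15
9=9: mid=4
11>9: swap(4,5), hi=4 ⇒ 4 6 8 9 10 11 12 13 14 15
10>9: swap(4,4), hi=3 ⇒ 4 6 8 9 10 11 12 13 14 15
done. lo=3 hi=3; v=4 6 8 9 10 11 12 13 14 15

(3, 3)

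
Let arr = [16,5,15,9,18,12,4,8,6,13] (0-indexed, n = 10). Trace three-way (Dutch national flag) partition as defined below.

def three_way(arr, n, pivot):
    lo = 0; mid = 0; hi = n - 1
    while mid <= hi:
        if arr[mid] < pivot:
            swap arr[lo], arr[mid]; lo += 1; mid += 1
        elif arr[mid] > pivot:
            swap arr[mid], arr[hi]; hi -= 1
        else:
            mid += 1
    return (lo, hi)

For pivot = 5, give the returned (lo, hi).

(1, 1)

pivot = 5; lo=0, mid=0, hi=9
arr[mid]=16>5: swap arr[0],arr[9]; hi=8 → [13,5,15,9,18,12,4,8,6,16]
arr[mid]=13>5: swap arr[0],arr[8]; hi=7 → [6,5,15,9,18,12,4,8,13,16]
arr[mid]=6>5: swap arr[0],arr[7]; hi=6 → [8,5,15,9,18,12,4,6,13,16]
arr[mid]=8>5: swap arr[0],arr[6]; hi=5 → [4,5,15,9,18,12,8,6,13,16]
arr[mid]=4<5: swap arr[0],arr[0]; lo=1,mid=1 → [4,5,15,9,18,12,8,6,13,16]
arr[mid]=5=5: mid=2
arr[mid]=15>5: swap arr[2],arr[5]; hi=4 → [4,5,12,9,18,15,8,6,13,16]
arr[mid]=12>5: swap arr[2],arr[4]; hi=3 → [4,5,18,9,12,15,8,6,13,16]
arr[mid]=18>5: swap arr[2],arr[3]; hi=2 → [4,5,9,18,12,15,8,6,13,16]
arr[mid]=9>5: swap arr[2],arr[2]; hi=1 → [4,5,9,18,12,15,8,6,13,16]
end: lo=1, hi=1; arr = [4,5,9,18,12,15,8,6,13,16]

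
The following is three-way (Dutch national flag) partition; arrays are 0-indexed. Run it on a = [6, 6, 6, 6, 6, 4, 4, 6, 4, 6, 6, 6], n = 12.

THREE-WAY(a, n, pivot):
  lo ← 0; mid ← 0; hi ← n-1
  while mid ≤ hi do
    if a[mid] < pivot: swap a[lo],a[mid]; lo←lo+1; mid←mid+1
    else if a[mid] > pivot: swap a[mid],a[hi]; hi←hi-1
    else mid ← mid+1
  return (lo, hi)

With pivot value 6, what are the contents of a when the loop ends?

lo=0 mid=0 hi=11
6=6: mid=1
6=6: mid=2
6=6: mid=3
6=6: mid=4
6=6: mid=5
4<6: swap(0,5), lo=1 mid=6 ⇒ [4, 6, 6, 6, 6, 6, 4, 6, 4, 6, 6, 6]
4<6: swap(1,6), lo=2 mid=7 ⇒ [4, 4, 6, 6, 6, 6, 6, 6, 4, 6, 6, 6]
6=6: mid=8
4<6: swap(2,8), lo=3 mid=9 ⇒ [4, 4, 4, 6, 6, 6, 6, 6, 6, 6, 6, 6]
6=6: mid=10
6=6: mid=11
6=6: mid=12
done. lo=3 hi=11; a=[4, 4, 4, 6, 6, 6, 6, 6, 6, 6, 6, 6]

[4, 4, 4, 6, 6, 6, 6, 6, 6, 6, 6, 6]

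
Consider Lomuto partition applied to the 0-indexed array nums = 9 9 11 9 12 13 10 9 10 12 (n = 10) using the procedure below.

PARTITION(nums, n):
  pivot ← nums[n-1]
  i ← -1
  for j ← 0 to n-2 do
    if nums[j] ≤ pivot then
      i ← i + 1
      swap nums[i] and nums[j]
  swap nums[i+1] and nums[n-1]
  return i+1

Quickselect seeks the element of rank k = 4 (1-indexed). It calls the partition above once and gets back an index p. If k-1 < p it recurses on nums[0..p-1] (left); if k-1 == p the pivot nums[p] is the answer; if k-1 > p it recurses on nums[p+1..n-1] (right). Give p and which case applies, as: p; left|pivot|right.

8; left

pivot=12, i=-1
j=0: 9≤12, i=0, swap(0,0) ⇒ 9 9 11 9 12 13 10 9 10 12
j=1: 9≤12, i=1, swap(1,1) ⇒ 9 9 11 9 12 13 10 9 10 12
j=2: 11≤12, i=2, swap(2,2) ⇒ 9 9 11 9 12 13 10 9 10 12
j=3: 9≤12, i=3, swap(3,3) ⇒ 9 9 11 9 12 13 10 9 10 12
j=4: 12≤12, i=4, swap(4,4) ⇒ 9 9 11 9 12 13 10 9 10 12
j=5: 13>12, skip
j=6: 10≤12, i=5, swap(5,6) ⇒ 9 9 11 9 12 10 13 9 10 12
j=7: 9≤12, i=6, swap(6,7) ⇒ 9 9 11 9 12 10 9 13 10 12
j=8: 10≤12, i=7, swap(7,8) ⇒ 9 9 11 9 12 10 9 10 13 12
swap(8,9) ⇒ 9 9 11 9 12 10 9 10 12 13; return 8
p = 8; k-1 = 3 < 8 ⇒ left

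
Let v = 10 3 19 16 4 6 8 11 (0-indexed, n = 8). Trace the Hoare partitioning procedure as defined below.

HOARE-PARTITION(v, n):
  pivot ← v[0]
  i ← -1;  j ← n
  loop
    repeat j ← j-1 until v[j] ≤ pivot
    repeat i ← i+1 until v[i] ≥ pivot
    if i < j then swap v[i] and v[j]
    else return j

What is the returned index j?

pivot=10
j stops at 6 (8), i stops at 0 (10); swap ⇒ 8 3 19 16 4 6 10 11
j stops at 5 (6), i stops at 2 (19); swap ⇒ 8 3 6 16 4 19 10 11
j stops at 4 (4), i stops at 3 (16); swap ⇒ 8 3 6 4 16 19 10 11
j stops at 3, i stops at 4; i≥j ⇒ return 3. v=8 3 6 4 16 19 10 11

3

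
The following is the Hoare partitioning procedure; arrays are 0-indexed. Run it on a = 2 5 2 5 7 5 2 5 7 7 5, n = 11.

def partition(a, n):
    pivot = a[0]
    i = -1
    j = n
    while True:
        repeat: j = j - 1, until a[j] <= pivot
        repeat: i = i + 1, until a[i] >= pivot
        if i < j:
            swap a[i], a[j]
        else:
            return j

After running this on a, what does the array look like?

pivot=2
j stops at 6 (2), i stops at 0 (2); swap ⇒ 2 5 2 5 7 5 2 5 7 7 5
j stops at 2 (2), i stops at 1 (5); swap ⇒ 2 2 5 5 7 5 2 5 7 7 5
j stops at 1, i stops at 2; i≥j ⇒ return 1. a=2 2 5 5 7 5 2 5 7 7 5

2 2 5 5 7 5 2 5 7 7 5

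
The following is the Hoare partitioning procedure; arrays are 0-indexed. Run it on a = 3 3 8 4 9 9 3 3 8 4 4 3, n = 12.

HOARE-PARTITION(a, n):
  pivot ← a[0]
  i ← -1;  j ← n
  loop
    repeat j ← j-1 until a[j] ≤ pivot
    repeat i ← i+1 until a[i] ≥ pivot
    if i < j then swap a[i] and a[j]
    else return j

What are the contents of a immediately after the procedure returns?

3 3 3 4 9 9 8 3 8 4 4 3

pivot=3
j stops at 11 (3), i stops at 0 (3); swap ⇒ 3 3 8 4 9 9 3 3 8 4 4 3
j stops at 7 (3), i stops at 1 (3); swap ⇒ 3 3 8 4 9 9 3 3 8 4 4 3
j stops at 6 (3), i stops at 2 (8); swap ⇒ 3 3 3 4 9 9 8 3 8 4 4 3
j stops at 2, i stops at 3; i≥j ⇒ return 2. a=3 3 3 4 9 9 8 3 8 4 4 3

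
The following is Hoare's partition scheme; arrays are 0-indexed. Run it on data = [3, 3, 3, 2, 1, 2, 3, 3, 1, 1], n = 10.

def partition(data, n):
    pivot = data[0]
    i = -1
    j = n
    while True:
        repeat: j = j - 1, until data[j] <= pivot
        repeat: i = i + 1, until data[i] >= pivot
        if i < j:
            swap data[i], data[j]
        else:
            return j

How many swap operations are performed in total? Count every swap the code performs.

3

pivot=3
j stops at 9 (1), i stops at 0 (3); swap ⇒ [1, 3, 3, 2, 1, 2, 3, 3, 1, 3]
j stops at 8 (1), i stops at 1 (3); swap ⇒ [1, 1, 3, 2, 1, 2, 3, 3, 3, 3]
j stops at 7 (3), i stops at 2 (3); swap ⇒ [1, 1, 3, 2, 1, 2, 3, 3, 3, 3]
j stops at 6, i stops at 6; i≥j ⇒ return 6. data=[1, 1, 3, 2, 1, 2, 3, 3, 3, 3]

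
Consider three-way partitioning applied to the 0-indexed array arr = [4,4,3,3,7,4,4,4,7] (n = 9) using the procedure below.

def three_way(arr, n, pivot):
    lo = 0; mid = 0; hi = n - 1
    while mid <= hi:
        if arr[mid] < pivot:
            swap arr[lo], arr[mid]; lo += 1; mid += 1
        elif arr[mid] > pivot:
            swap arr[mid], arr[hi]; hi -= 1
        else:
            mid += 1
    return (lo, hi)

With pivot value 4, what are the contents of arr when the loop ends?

lo=0 mid=0 hi=8
4=4: mid=1
4=4: mid=2
3<4: swap(0,2), lo=1 mid=3 ⇒ [3,4,4,3,7,4,4,4,7]
3<4: swap(1,3), lo=2 mid=4 ⇒ [3,3,4,4,7,4,4,4,7]
7>4: swap(4,8), hi=7 ⇒ [3,3,4,4,7,4,4,4,7]
7>4: swap(4,7), hi=6 ⇒ [3,3,4,4,4,4,4,7,7]
4=4: mid=5
4=4: mid=6
4=4: mid=7
done. lo=2 hi=6; arr=[3,3,4,4,4,4,4,7,7]

[3,3,4,4,4,4,4,7,7]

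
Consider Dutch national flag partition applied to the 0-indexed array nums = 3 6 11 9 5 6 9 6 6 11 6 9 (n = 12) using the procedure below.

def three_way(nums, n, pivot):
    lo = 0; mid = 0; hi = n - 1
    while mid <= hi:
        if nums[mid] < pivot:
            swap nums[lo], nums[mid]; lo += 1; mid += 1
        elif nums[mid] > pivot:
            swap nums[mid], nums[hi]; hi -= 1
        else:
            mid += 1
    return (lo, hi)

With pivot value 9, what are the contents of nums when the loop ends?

3 6 5 6 6 6 6 9 9 9 11 11

pivot = 9; lo=0, mid=0, hi=11
nums[mid]=3<9: swap nums[0],nums[0]; lo=1,mid=1 → 3 6 11 9 5 6 9 6 6 11 6 9
nums[mid]=6<9: swap nums[1],nums[1]; lo=2,mid=2 → 3 6 11 9 5 6 9 6 6 11 6 9
nums[mid]=11>9: swap nums[2],nums[11]; hi=10 → 3 6 9 9 5 6 9 6 6 11 6 11
nums[mid]=9=9: mid=3
nums[mid]=9=9: mid=4
nums[mid]=5<9: swap nums[2],nums[4]; lo=3,mid=5 → 3 6 5 9 9 6 9 6 6 11 6 11
nums[mid]=6<9: swap nums[3],nums[5]; lo=4,mid=6 → 3 6 5 6 9 9 9 6 6 11 6 11
nums[mid]=9=9: mid=7
nums[mid]=6<9: swap nums[4],nums[7]; lo=5,mid=8 → 3 6 5 6 6 9 9 9 6 11 6 11
nums[mid]=6<9: swap nums[5],nums[8]; lo=6,mid=9 → 3 6 5 6 6 6 9 9 9 11 6 11
nums[mid]=11>9: swap nums[9],nums[10]; hi=9 → 3 6 5 6 6 6 9 9 9 6 11 11
nums[mid]=6<9: swap nums[6],nums[9]; lo=7,mid=10 → 3 6 5 6 6 6 6 9 9 9 11 11
end: lo=7, hi=9; nums = 3 6 5 6 6 6 6 9 9 9 11 11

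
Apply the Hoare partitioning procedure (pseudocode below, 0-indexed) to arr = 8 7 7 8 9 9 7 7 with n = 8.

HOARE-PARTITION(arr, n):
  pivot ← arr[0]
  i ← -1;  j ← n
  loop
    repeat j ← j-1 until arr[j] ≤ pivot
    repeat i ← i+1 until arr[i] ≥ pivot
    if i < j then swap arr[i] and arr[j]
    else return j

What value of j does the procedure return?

pivot=8
j stops at 7 (7), i stops at 0 (8); swap ⇒ 7 7 7 8 9 9 7 8
j stops at 6 (7), i stops at 3 (8); swap ⇒ 7 7 7 7 9 9 8 8
j stops at 3, i stops at 4; i≥j ⇒ return 3. arr=7 7 7 7 9 9 8 8

3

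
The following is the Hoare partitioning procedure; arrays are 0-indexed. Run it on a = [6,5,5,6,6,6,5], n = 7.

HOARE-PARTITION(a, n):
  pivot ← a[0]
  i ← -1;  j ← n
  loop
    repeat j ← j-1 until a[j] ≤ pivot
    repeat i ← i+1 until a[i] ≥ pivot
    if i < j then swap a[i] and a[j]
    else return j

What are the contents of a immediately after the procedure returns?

pivot = a[0] = 6; i = -1, j = 7
j→6 (a[6]=5≤6), i→0 (a[0]=6≥6); i<j, swap → [5,5,5,6,6,6,6]
j→5 (a[5]=6≤6), i→3 (a[3]=6≥6); i<j, swap → [5,5,5,6,6,6,6]
j→4, i→4; i≥j, return j=4. a = [5,5,5,6,6,6,6]

[5,5,5,6,6,6,6]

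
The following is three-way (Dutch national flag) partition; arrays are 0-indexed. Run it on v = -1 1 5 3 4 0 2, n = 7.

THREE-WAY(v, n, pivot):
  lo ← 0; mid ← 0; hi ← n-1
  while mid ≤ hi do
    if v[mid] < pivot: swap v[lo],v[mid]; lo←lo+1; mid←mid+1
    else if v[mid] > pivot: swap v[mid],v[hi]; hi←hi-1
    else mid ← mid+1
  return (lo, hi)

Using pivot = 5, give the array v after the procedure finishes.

-1 1 3 4 0 2 5

pivot = 5; lo=0, mid=0, hi=6
v[mid]=-1<5: swap v[0],v[0]; lo=1,mid=1 → -1 1 5 3 4 0 2
v[mid]=1<5: swap v[1],v[1]; lo=2,mid=2 → -1 1 5 3 4 0 2
v[mid]=5=5: mid=3
v[mid]=3<5: swap v[2],v[3]; lo=3,mid=4 → -1 1 3 5 4 0 2
v[mid]=4<5: swap v[3],v[4]; lo=4,mid=5 → -1 1 3 4 5 0 2
v[mid]=0<5: swap v[4],v[5]; lo=5,mid=6 → -1 1 3 4 0 5 2
v[mid]=2<5: swap v[5],v[6]; lo=6,mid=7 → -1 1 3 4 0 2 5
end: lo=6, hi=6; v = -1 1 3 4 0 2 5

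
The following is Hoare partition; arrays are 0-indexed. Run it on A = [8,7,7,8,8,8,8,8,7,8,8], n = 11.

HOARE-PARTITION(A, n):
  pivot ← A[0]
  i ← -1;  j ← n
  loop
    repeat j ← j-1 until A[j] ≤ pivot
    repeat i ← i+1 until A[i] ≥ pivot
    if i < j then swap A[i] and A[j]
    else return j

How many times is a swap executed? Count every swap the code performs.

pivot = A[0] = 8; i = -1, j = 11
j→10 (A[10]=8≤8), i→0 (A[0]=8≥8); i<j, swap → [8,7,7,8,8,8,8,8,7,8,8]
j→9 (A[9]=8≤8), i→3 (A[3]=8≥8); i<j, swap → [8,7,7,8,8,8,8,8,7,8,8]
j→8 (A[8]=7≤8), i→4 (A[4]=8≥8); i<j, swap → [8,7,7,8,7,8,8,8,8,8,8]
j→7 (A[7]=8≤8), i→5 (A[5]=8≥8); i<j, swap → [8,7,7,8,7,8,8,8,8,8,8]
j→6, i→6; i≥j, return j=6. A = [8,7,7,8,7,8,8,8,8,8,8]

4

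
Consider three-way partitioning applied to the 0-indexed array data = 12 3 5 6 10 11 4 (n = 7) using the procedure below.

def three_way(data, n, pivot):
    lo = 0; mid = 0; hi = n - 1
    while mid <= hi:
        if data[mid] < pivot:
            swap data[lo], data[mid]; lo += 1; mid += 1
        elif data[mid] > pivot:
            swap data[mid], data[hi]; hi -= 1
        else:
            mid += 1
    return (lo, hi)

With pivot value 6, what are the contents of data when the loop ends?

lo=0 mid=0 hi=6
12>6: swap(0,6), hi=5 ⇒ 4 3 5 6 10 11 12
4<6: swap(0,0), lo=1 mid=1 ⇒ 4 3 5 6 10 11 12
3<6: swap(1,1), lo=2 mid=2 ⇒ 4 3 5 6 10 11 12
5<6: swap(2,2), lo=3 mid=3 ⇒ 4 3 5 6 10 11 12
6=6: mid=4
10>6: swap(4,5), hi=4 ⇒ 4 3 5 6 11 10 12
11>6: swap(4,4), hi=3 ⇒ 4 3 5 6 11 10 12
done. lo=3 hi=3; data=4 3 5 6 11 10 12

4 3 5 6 11 10 12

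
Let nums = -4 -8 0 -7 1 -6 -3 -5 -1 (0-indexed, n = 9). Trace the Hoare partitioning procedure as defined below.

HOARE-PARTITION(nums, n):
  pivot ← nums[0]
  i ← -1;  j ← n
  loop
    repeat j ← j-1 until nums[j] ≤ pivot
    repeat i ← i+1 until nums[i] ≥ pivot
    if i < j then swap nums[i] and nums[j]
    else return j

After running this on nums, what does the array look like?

pivot=-4
j stops at 7 (-5), i stops at 0 (-4); swap ⇒ -5 -8 0 -7 1 -6 -3 -4 -1
j stops at 5 (-6), i stops at 2 (0); swap ⇒ -5 -8 -6 -7 1 0 -3 -4 -1
j stops at 3, i stops at 4; i≥j ⇒ return 3. nums=-5 -8 -6 -7 1 0 -3 -4 -1

-5 -8 -6 -7 1 0 -3 -4 -1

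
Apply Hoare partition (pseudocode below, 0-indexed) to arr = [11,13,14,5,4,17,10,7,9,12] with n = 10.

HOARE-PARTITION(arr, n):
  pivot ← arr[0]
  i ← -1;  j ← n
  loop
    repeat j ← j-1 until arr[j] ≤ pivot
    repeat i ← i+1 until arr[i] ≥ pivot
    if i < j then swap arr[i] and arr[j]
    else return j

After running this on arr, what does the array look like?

pivot = arr[0] = 11; i = -1, j = 10
j→8 (arr[8]=9≤11), i→0 (arr[0]=11≥11); i<j, swap → [9,13,14,5,4,17,10,7,11,12]
j→7 (arr[7]=7≤11), i→1 (arr[1]=13≥11); i<j, swap → [9,7,14,5,4,17,10,13,11,12]
j→6 (arr[6]=10≤11), i→2 (arr[2]=14≥11); i<j, swap → [9,7,10,5,4,17,14,13,11,12]
j→4, i→5; i≥j, return j=4. arr = [9,7,10,5,4,17,14,13,11,12]

[9,7,10,5,4,17,14,13,11,12]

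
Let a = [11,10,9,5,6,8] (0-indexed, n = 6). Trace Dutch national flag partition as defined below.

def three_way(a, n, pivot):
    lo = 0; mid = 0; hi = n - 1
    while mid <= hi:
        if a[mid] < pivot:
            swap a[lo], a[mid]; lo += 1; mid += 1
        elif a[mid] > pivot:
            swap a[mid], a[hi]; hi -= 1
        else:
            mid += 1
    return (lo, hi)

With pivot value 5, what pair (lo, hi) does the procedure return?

(0, 0)

lo=0 mid=0 hi=5
11>5: swap(0,5), hi=4 ⇒ [8,10,9,5,6,11]
8>5: swap(0,4), hi=3 ⇒ [6,10,9,5,8,11]
6>5: swap(0,3), hi=2 ⇒ [5,10,9,6,8,11]
5=5: mid=1
10>5: swap(1,2), hi=1 ⇒ [5,9,10,6,8,11]
9>5: swap(1,1), hi=0 ⇒ [5,9,10,6,8,11]
done. lo=0 hi=0; a=[5,9,10,6,8,11]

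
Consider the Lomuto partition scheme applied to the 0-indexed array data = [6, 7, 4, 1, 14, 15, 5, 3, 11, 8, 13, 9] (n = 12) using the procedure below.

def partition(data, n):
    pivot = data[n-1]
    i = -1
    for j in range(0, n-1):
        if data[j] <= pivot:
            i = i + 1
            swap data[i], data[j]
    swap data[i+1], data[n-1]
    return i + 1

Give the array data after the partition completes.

[6, 7, 4, 1, 5, 3, 8, 9, 11, 14, 13, 15]

pivot=9, i=-1
j=0: 6≤9, i=0, swap(0,0) ⇒ [6, 7, 4, 1, 14, 15, 5, 3, 11, 8, 13, 9]
j=1: 7≤9, i=1, swap(1,1) ⇒ [6, 7, 4, 1, 14, 15, 5, 3, 11, 8, 13, 9]
j=2: 4≤9, i=2, swap(2,2) ⇒ [6, 7, 4, 1, 14, 15, 5, 3, 11, 8, 13, 9]
j=3: 1≤9, i=3, swap(3,3) ⇒ [6, 7, 4, 1, 14, 15, 5, 3, 11, 8, 13, 9]
j=4: 14>9, skip
j=5: 15>9, skip
j=6: 5≤9, i=4, swap(4,6) ⇒ [6, 7, 4, 1, 5, 15, 14, 3, 11, 8, 13, 9]
j=7: 3≤9, i=5, swap(5,7) ⇒ [6, 7, 4, 1, 5, 3, 14, 15, 11, 8, 13, 9]
j=8: 11>9, skip
j=9: 8≤9, i=6, swap(6,9) ⇒ [6, 7, 4, 1, 5, 3, 8, 15, 11, 14, 13, 9]
j=10: 13>9, skip
swap(7,11) ⇒ [6, 7, 4, 1, 5, 3, 8, 9, 11, 14, 13, 15]; return 7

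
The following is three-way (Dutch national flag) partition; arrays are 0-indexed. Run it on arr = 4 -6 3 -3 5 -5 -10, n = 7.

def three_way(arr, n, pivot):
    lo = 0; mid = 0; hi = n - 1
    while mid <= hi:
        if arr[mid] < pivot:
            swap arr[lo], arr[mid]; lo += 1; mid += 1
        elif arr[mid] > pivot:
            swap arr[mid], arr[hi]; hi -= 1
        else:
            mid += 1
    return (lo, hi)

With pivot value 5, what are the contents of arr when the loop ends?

4 -6 3 -3 -5 -10 5

pivot = 5; lo=0, mid=0, hi=6
arr[mid]=4<5: swap arr[0],arr[0]; lo=1,mid=1 → 4 -6 3 -3 5 -5 -10
arr[mid]=-6<5: swap arr[1],arr[1]; lo=2,mid=2 → 4 -6 3 -3 5 -5 -10
arr[mid]=3<5: swap arr[2],arr[2]; lo=3,mid=3 → 4 -6 3 -3 5 -5 -10
arr[mid]=-3<5: swap arr[3],arr[3]; lo=4,mid=4 → 4 -6 3 -3 5 -5 -10
arr[mid]=5=5: mid=5
arr[mid]=-5<5: swap arr[4],arr[5]; lo=5,mid=6 → 4 -6 3 -3 -5 5 -10
arr[mid]=-10<5: swap arr[5],arr[6]; lo=6,mid=7 → 4 -6 3 -3 -5 -10 5
end: lo=6, hi=6; arr = 4 -6 3 -3 -5 -10 5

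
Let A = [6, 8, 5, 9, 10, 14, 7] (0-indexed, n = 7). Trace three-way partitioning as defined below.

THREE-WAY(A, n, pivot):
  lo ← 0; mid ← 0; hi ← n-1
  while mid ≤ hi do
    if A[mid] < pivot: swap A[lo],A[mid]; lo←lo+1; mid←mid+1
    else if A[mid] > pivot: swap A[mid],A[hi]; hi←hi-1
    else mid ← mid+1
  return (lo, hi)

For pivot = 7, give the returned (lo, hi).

pivot = 7; lo=0, mid=0, hi=6
A[mid]=6<7: swap A[0],A[0]; lo=1,mid=1 → [6, 8, 5, 9, 10, 14, 7]
A[mid]=8>7: swap A[1],A[6]; hi=5 → [6, 7, 5, 9, 10, 14, 8]
A[mid]=7=7: mid=2
A[mid]=5<7: swap A[1],A[2]; lo=2,mid=3 → [6, 5, 7, 9, 10, 14, 8]
A[mid]=9>7: swap A[3],A[5]; hi=4 → [6, 5, 7, 14, 10, 9, 8]
A[mid]=14>7: swap A[3],A[4]; hi=3 → [6, 5, 7, 10, 14, 9, 8]
A[mid]=10>7: swap A[3],A[3]; hi=2 → [6, 5, 7, 10, 14, 9, 8]
end: lo=2, hi=2; A = [6, 5, 7, 10, 14, 9, 8]

(2, 2)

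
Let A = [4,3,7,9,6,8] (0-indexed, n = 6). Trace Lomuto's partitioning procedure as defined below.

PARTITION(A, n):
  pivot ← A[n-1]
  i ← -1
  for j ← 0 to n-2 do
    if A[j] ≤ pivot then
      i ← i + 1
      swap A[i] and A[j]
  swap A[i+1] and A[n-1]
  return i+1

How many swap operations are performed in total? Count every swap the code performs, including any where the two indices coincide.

pivot=8, i=-1
j=0: 4≤8, i=0, swap(0,0) ⇒ [4,3,7,9,6,8]
j=1: 3≤8, i=1, swap(1,1) ⇒ [4,3,7,9,6,8]
j=2: 7≤8, i=2, swap(2,2) ⇒ [4,3,7,9,6,8]
j=3: 9>8, skip
j=4: 6≤8, i=3, swap(3,4) ⇒ [4,3,7,6,9,8]
swap(4,5) ⇒ [4,3,7,6,8,9]; return 4

5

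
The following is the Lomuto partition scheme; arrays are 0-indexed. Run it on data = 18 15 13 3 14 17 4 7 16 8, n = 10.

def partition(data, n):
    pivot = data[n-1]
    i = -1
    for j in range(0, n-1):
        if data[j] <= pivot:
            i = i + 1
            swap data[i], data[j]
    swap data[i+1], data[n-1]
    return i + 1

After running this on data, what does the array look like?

pivot = data[9] = 8; i = -1
j=0: data[0]=18 > 8 → no swap
j=1: data[1]=15 > 8 → no swap
j=2: data[2]=13 > 8 → no swap
j=3: data[3]=3 ≤ 8 → i=0, swap data[0],data[3] → 3 15 13 18 14 17 4 7 16 8
j=4: data[4]=14 > 8 → no swap
j=5: data[5]=17 > 8 → no swap
j=6: data[6]=4 ≤ 8 → i=1, swap data[1],data[6] → 3 4 13 18 14 17 15 7 16 8
j=7: data[7]=7 ≤ 8 → i=2, swap data[2],data[7] → 3 4 7 18 14 17 15 13 16 8
j=8: data[8]=16 > 8 → no swap
final swap data[3],data[9] → 3 4 7 8 14 17 15 13 16 18; return 3

3 4 7 8 14 17 15 13 16 18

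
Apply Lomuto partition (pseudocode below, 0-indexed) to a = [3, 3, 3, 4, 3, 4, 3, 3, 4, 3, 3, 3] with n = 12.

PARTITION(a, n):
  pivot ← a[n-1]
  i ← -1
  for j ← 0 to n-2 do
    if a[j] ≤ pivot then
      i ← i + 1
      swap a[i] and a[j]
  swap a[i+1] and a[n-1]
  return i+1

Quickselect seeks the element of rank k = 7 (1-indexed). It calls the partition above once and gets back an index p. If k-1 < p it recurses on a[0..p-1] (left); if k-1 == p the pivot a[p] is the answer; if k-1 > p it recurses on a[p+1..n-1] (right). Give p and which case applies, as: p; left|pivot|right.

pivot = a[11] = 3; i = -1
j=0: a[0]=3 ≤ 3 → i=0, swap a[0],a[0] (no change) → [3, 3, 3, 4, 3, 4, 3, 3, 4, 3, 3, 3]
j=1: a[1]=3 ≤ 3 → i=1, swap a[1],a[1] (no change) → [3, 3, 3, 4, 3, 4, 3, 3, 4, 3, 3, 3]
j=2: a[2]=3 ≤ 3 → i=2, swap a[2],a[2] (no change) → [3, 3, 3, 4, 3, 4, 3, 3, 4, 3, 3, 3]
j=3: a[3]=4 > 3 → no swap
j=4: a[4]=3 ≤ 3 → i=3, swap a[3],a[4] → [3, 3, 3, 3, 4, 4, 3, 3, 4, 3, 3, 3]
j=5: a[5]=4 > 3 → no swap
j=6: a[6]=3 ≤ 3 → i=4, swap a[4],a[6] → [3, 3, 3, 3, 3, 4, 4, 3, 4, 3, 3, 3]
j=7: a[7]=3 ≤ 3 → i=5, swap a[5],a[7] → [3, 3, 3, 3, 3, 3, 4, 4, 4, 3, 3, 3]
j=8: a[8]=4 > 3 → no swap
j=9: a[9]=3 ≤ 3 → i=6, swap a[6],a[9] → [3, 3, 3, 3, 3, 3, 3, 4, 4, 4, 3, 3]
j=10: a[10]=3 ≤ 3 → i=7, swap a[7],a[10] → [3, 3, 3, 3, 3, 3, 3, 3, 4, 4, 4, 3]
final swap a[8],a[11] → [3, 3, 3, 3, 3, 3, 3, 3, 3, 4, 4, 4]; return 8
p = 8; k-1 = 6 < 8 ⇒ left

8; left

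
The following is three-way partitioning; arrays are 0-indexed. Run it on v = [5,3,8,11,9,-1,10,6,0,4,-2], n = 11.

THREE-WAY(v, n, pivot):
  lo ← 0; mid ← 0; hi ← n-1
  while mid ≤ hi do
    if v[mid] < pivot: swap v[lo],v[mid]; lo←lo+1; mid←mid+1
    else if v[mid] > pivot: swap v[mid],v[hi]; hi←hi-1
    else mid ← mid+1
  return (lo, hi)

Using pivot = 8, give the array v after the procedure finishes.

[5,3,-2,4,-1,0,6,8,10,9,11]

lo=0 mid=0 hi=10
5<8: swap(0,0), lo=1 mid=1 ⇒ [5,3,8,11,9,-1,10,6,0,4,-2]
3<8: swap(1,1), lo=2 mid=2 ⇒ [5,3,8,11,9,-1,10,6,0,4,-2]
8=8: mid=3
11>8: swap(3,10), hi=9 ⇒ [5,3,8,-2,9,-1,10,6,0,4,11]
-2<8: swap(2,3), lo=3 mid=4 ⇒ [5,3,-2,8,9,-1,10,6,0,4,11]
9>8: swap(4,9), hi=8 ⇒ [5,3,-2,8,4,-1,10,6,0,9,11]
4<8: swap(3,4), lo=4 mid=5 ⇒ [5,3,-2,4,8,-1,10,6,0,9,11]
-1<8: swap(4,5), lo=5 mid=6 ⇒ [5,3,-2,4,-1,8,10,6,0,9,11]
10>8: swap(6,8), hi=7 ⇒ [5,3,-2,4,-1,8,0,6,10,9,11]
0<8: swap(5,6), lo=6 mid=7 ⇒ [5,3,-2,4,-1,0,8,6,10,9,11]
6<8: swap(6,7), lo=7 mid=8 ⇒ [5,3,-2,4,-1,0,6,8,10,9,11]
done. lo=7 hi=7; v=[5,3,-2,4,-1,0,6,8,10,9,11]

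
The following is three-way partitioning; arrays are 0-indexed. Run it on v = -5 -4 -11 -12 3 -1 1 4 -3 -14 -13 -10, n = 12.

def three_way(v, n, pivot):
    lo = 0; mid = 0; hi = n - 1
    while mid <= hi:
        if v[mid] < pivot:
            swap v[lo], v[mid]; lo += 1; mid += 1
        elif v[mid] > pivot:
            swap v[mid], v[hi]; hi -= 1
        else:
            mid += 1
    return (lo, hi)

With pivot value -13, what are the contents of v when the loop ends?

-14 -13 -12 3 -1 1 4 -3 -11 -4 -10 -5

pivot = -13; lo=0, mid=0, hi=11
v[mid]=-5>-13: swap v[0],v[11]; hi=10 → -10 -4 -11 -12 3 -1 1 4 -3 -14 -13 -5
v[mid]=-10>-13: swap v[0],v[10]; hi=9 → -13 -4 -11 -12 3 -1 1 4 -3 -14 -10 -5
v[mid]=-13=-13: mid=1
v[mid]=-4>-13: swap v[1],v[9]; hi=8 → -13 -14 -11 -12 3 -1 1 4 -3 -4 -10 -5
v[mid]=-14<-13: swap v[0],v[1]; lo=1,mid=2 → -14 -13 -11 -12 3 -1 1 4 -3 -4 -10 -5
v[mid]=-11>-13: swap v[2],v[8]; hi=7 → -14 -13 -3 -12 3 -1 1 4 -11 -4 -10 -5
v[mid]=-3>-13: swap v[2],v[7]; hi=6 → -14 -13 4 -12 3 -1 1 -3 -11 -4 -10 -5
v[mid]=4>-13: swap v[2],v[6]; hi=5 → -14 -13 1 -12 3 -1 4 -3 -11 -4 -10 -5
v[mid]=1>-13: swap v[2],v[5]; hi=4 → -14 -13 -1 -12 3 1 4 -3 -11 -4 -10 -5
v[mid]=-1>-13: swap v[2],v[4]; hi=3 → -14 -13 3 -12 -1 1 4 -3 -11 -4 -10 -5
v[mid]=3>-13: swap v[2],v[3]; hi=2 → -14 -13 -12 3 -1 1 4 -3 -11 -4 -10 -5
v[mid]=-12>-13: swap v[2],v[2]; hi=1 → -14 -13 -12 3 -1 1 4 -3 -11 -4 -10 -5
end: lo=1, hi=1; v = -14 -13 -12 3 -1 1 4 -3 -11 -4 -10 -5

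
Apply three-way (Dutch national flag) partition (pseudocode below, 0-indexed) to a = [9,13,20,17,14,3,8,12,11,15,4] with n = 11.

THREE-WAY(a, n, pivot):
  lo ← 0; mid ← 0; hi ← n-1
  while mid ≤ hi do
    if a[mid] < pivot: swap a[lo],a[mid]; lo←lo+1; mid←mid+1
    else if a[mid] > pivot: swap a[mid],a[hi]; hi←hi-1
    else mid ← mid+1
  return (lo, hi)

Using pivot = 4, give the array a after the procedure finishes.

pivot = 4; lo=0, mid=0, hi=10
a[mid]=9>4: swap a[0],a[10]; hi=9 → [4,13,20,17,14,3,8,12,11,15,9]
a[mid]=4=4: mid=1
a[mid]=13>4: swap a[1],a[9]; hi=8 → [4,15,20,17,14,3,8,12,11,13,9]
a[mid]=15>4: swap a[1],a[8]; hi=7 → [4,11,20,17,14,3,8,12,15,13,9]
a[mid]=11>4: swap a[1],a[7]; hi=6 → [4,12,20,17,14,3,8,11,15,13,9]
a[mid]=12>4: swap a[1],a[6]; hi=5 → [4,8,20,17,14,3,12,11,15,13,9]
a[mid]=8>4: swap a[1],a[5]; hi=4 → [4,3,20,17,14,8,12,11,15,13,9]
a[mid]=3<4: swap a[0],a[1]; lo=1,mid=2 → [3,4,20,17,14,8,12,11,15,13,9]
a[mid]=20>4: swap a[2],a[4]; hi=3 → [3,4,14,17,20,8,12,11,15,13,9]
a[mid]=14>4: swap a[2],a[3]; hi=2 → [3,4,17,14,20,8,12,11,15,13,9]
a[mid]=17>4: swap a[2],a[2]; hi=1 → [3,4,17,14,20,8,12,11,15,13,9]
end: lo=1, hi=1; a = [3,4,17,14,20,8,12,11,15,13,9]

[3,4,17,14,20,8,12,11,15,13,9]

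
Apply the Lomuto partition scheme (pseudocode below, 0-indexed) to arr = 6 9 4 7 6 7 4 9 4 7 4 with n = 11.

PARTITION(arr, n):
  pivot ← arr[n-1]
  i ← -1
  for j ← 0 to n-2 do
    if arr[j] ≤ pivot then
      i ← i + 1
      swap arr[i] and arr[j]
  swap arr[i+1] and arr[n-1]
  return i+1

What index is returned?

3

pivot=4, i=-1
j=0: 6>4, skip
j=1: 9>4, skip
j=2: 4≤4, i=0, swap(0,2) ⇒ 4 9 6 7 6 7 4 9 4 7 4
j=3: 7>4, skip
j=4: 6>4, skip
j=5: 7>4, skip
j=6: 4≤4, i=1, swap(1,6) ⇒ 4 4 6 7 6 7 9 9 4 7 4
j=7: 9>4, skip
j=8: 4≤4, i=2, swap(2,8) ⇒ 4 4 4 7 6 7 9 9 6 7 4
j=9: 7>4, skip
swap(3,10) ⇒ 4 4 4 4 6 7 9 9 6 7 7; return 3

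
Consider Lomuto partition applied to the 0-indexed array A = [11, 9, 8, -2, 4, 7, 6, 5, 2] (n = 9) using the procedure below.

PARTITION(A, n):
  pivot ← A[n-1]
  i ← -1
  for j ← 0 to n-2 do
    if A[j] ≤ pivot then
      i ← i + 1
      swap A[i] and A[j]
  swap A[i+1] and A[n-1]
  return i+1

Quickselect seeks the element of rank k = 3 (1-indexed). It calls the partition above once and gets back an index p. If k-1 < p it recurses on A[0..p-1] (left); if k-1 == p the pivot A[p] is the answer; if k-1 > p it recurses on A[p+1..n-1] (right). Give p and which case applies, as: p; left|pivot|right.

1; right

pivot = A[8] = 2; i = -1
j=0: A[0]=11 > 2 → no swap
j=1: A[1]=9 > 2 → no swap
j=2: A[2]=8 > 2 → no swap
j=3: A[3]=-2 ≤ 2 → i=0, swap A[0],A[3] → [-2, 9, 8, 11, 4, 7, 6, 5, 2]
j=4: A[4]=4 > 2 → no swap
j=5: A[5]=7 > 2 → no swap
j=6: A[6]=6 > 2 → no swap
j=7: A[7]=5 > 2 → no swap
final swap A[1],A[8] → [-2, 2, 8, 11, 4, 7, 6, 5, 9]; return 1
p = 1; k-1 = 2 > 1 ⇒ right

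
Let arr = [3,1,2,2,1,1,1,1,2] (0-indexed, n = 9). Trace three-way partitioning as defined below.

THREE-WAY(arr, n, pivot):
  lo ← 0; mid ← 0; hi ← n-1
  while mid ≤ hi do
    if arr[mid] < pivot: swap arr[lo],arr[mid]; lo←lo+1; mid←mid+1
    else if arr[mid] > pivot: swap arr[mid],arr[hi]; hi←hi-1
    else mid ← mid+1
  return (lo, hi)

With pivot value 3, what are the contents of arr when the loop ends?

pivot = 3; lo=0, mid=0, hi=8
arr[mid]=3=3: mid=1
arr[mid]=1<3: swap arr[0],arr[1]; lo=1,mid=2 → [1,3,2,2,1,1,1,1,2]
arr[mid]=2<3: swap arr[1],arr[2]; lo=2,mid=3 → [1,2,3,2,1,1,1,1,2]
arr[mid]=2<3: swap arr[2],arr[3]; lo=3,mid=4 → [1,2,2,3,1,1,1,1,2]
arr[mid]=1<3: swap arr[3],arr[4]; lo=4,mid=5 → [1,2,2,1,3,1,1,1,2]
arr[mid]=1<3: swap arr[4],arr[5]; lo=5,mid=6 → [1,2,2,1,1,3,1,1,2]
arr[mid]=1<3: swap arr[5],arr[6]; lo=6,mid=7 → [1,2,2,1,1,1,3,1,2]
arr[mid]=1<3: swap arr[6],arr[7]; lo=7,mid=8 → [1,2,2,1,1,1,1,3,2]
arr[mid]=2<3: swap arr[7],arr[8]; lo=8,mid=9 → [1,2,2,1,1,1,1,2,3]
end: lo=8, hi=8; arr = [1,2,2,1,1,1,1,2,3]

[1,2,2,1,1,1,1,2,3]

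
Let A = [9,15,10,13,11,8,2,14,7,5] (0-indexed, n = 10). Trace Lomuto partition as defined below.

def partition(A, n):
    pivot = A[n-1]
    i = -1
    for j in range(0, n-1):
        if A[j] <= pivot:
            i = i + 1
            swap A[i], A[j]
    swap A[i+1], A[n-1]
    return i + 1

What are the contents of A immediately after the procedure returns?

[2,5,10,13,11,8,9,14,7,15]

pivot=5, i=-1
j=0: 9>5, skip
j=1: 15>5, skip
j=2: 10>5, skip
j=3: 13>5, skip
j=4: 11>5, skip
j=5: 8>5, skip
j=6: 2≤5, i=0, swap(0,6) ⇒ [2,15,10,13,11,8,9,14,7,5]
j=7: 14>5, skip
j=8: 7>5, skip
swap(1,9) ⇒ [2,5,10,13,11,8,9,14,7,15]; return 1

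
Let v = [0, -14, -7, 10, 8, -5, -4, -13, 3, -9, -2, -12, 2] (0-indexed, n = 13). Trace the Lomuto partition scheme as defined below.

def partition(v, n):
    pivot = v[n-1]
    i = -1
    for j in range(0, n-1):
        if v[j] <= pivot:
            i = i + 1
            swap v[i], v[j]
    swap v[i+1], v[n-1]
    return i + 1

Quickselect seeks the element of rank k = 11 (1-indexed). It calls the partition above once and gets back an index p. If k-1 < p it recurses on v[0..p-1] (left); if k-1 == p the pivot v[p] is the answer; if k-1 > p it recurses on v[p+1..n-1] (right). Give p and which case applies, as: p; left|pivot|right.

9; right

pivot=2, i=-1
j=0: 0≤2, i=0, swap(0,0) ⇒ [0, -14, -7, 10, 8, -5, -4, -13, 3, -9, -2, -12, 2]
j=1: -14≤2, i=1, swap(1,1) ⇒ [0, -14, -7, 10, 8, -5, -4, -13, 3, -9, -2, -12, 2]
j=2: -7≤2, i=2, swap(2,2) ⇒ [0, -14, -7, 10, 8, -5, -4, -13, 3, -9, -2, -12, 2]
j=3: 10>2, skip
j=4: 8>2, skip
j=5: -5≤2, i=3, swap(3,5) ⇒ [0, -14, -7, -5, 8, 10, -4, -13, 3, -9, -2, -12, 2]
j=6: -4≤2, i=4, swap(4,6) ⇒ [0, -14, -7, -5, -4, 10, 8, -13, 3, -9, -2, -12, 2]
j=7: -13≤2, i=5, swap(5,7) ⇒ [0, -14, -7, -5, -4, -13, 8, 10, 3, -9, -2, -12, 2]
j=8: 3>2, skip
j=9: -9≤2, i=6, swap(6,9) ⇒ [0, -14, -7, -5, -4, -13, -9, 10, 3, 8, -2, -12, 2]
j=10: -2≤2, i=7, swap(7,10) ⇒ [0, -14, -7, -5, -4, -13, -9, -2, 3, 8, 10, -12, 2]
j=11: -12≤2, i=8, swap(8,11) ⇒ [0, -14, -7, -5, -4, -13, -9, -2, -12, 8, 10, 3, 2]
swap(9,12) ⇒ [0, -14, -7, -5, -4, -13, -9, -2, -12, 2, 10, 3, 8]; return 9
p = 9; k-1 = 10 > 9 ⇒ right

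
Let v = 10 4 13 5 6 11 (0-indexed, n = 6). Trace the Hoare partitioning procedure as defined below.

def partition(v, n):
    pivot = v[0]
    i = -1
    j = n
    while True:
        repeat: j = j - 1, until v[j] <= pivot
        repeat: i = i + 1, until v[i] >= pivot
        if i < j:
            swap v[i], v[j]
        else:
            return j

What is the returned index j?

pivot=10
j stops at 4 (6), i stops at 0 (10); swap ⇒ 6 4 13 5 10 11
j stops at 3 (5), i stops at 2 (13); swap ⇒ 6 4 5 13 10 11
j stops at 2, i stops at 3; i≥j ⇒ return 2. v=6 4 5 13 10 11

2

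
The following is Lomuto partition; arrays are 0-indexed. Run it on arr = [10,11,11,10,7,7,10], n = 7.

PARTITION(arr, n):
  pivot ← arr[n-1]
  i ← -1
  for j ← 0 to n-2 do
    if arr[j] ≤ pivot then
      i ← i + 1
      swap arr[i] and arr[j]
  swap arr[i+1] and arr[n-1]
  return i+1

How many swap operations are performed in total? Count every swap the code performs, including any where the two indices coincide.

pivot = arr[6] = 10; i = -1
j=0: arr[0]=10 ≤ 10 → i=0, swap arr[0],arr[0] (no change) → [10,11,11,10,7,7,10]
j=1: arr[1]=11 > 10 → no swap
j=2: arr[2]=11 > 10 → no swap
j=3: arr[3]=10 ≤ 10 → i=1, swap arr[1],arr[3] → [10,10,11,11,7,7,10]
j=4: arr[4]=7 ≤ 10 → i=2, swap arr[2],arr[4] → [10,10,7,11,11,7,10]
j=5: arr[5]=7 ≤ 10 → i=3, swap arr[3],arr[5] → [10,10,7,7,11,11,10]
final swap arr[4],arr[6] → [10,10,7,7,10,11,11]; return 4

5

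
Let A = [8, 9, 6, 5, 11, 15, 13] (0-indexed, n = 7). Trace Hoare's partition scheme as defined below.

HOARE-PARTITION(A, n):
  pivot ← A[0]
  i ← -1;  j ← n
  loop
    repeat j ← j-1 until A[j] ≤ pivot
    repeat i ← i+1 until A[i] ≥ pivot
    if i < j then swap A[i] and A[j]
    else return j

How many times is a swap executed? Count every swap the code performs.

2

pivot = A[0] = 8; i = -1, j = 7
j→3 (A[3]=5≤8), i→0 (A[0]=8≥8); i<j, swap → [5, 9, 6, 8, 11, 15, 13]
j→2 (A[2]=6≤8), i→1 (A[1]=9≥8); i<j, swap → [5, 6, 9, 8, 11, 15, 13]
j→1, i→2; i≥j, return j=1. A = [5, 6, 9, 8, 11, 15, 13]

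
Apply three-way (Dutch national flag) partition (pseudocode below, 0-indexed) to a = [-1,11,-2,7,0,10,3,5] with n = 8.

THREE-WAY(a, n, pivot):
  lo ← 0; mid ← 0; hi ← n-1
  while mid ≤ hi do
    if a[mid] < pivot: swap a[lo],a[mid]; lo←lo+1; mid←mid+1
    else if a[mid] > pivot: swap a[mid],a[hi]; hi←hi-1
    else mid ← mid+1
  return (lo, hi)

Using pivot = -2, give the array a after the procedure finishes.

[-2,11,7,0,10,3,5,-1]

lo=0 mid=0 hi=7
-1>-2: swap(0,7), hi=6 ⇒ [5,11,-2,7,0,10,3,-1]
5>-2: swap(0,6), hi=5 ⇒ [3,11,-2,7,0,10,5,-1]
3>-2: swap(0,5), hi=4 ⇒ [10,11,-2,7,0,3,5,-1]
10>-2: swap(0,4), hi=3 ⇒ [0,11,-2,7,10,3,5,-1]
0>-2: swap(0,3), hi=2 ⇒ [7,11,-2,0,10,3,5,-1]
7>-2: swap(0,2), hi=1 ⇒ [-2,11,7,0,10,3,5,-1]
-2=-2: mid=1
11>-2: swap(1,1), hi=0 ⇒ [-2,11,7,0,10,3,5,-1]
done. lo=0 hi=0; a=[-2,11,7,0,10,3,5,-1]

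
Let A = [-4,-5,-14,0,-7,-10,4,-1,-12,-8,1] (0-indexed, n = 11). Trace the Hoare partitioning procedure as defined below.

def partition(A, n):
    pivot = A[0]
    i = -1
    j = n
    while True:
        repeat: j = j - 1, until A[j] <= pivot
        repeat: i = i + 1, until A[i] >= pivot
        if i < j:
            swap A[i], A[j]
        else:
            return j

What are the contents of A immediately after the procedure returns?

[-8,-5,-14,-12,-7,-10,4,-1,0,-4,1]

pivot=-4
j stops at 9 (-8), i stops at 0 (-4); swap ⇒ [-8,-5,-14,0,-7,-10,4,-1,-12,-4,1]
j stops at 8 (-12), i stops at 3 (0); swap ⇒ [-8,-5,-14,-12,-7,-10,4,-1,0,-4,1]
j stops at 5, i stops at 6; i≥j ⇒ return 5. A=[-8,-5,-14,-12,-7,-10,4,-1,0,-4,1]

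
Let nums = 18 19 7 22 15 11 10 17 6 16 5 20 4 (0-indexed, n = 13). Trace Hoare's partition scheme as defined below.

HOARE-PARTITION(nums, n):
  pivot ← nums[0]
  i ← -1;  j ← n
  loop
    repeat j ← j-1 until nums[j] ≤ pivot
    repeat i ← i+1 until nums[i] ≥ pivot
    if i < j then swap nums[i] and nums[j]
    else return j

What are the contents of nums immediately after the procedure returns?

pivot = nums[0] = 18; i = -1, j = 13
j→12 (nums[12]=4≤18), i→0 (nums[0]=18≥18); i<j, swap → 4 19 7 22 15 11 10 17 6 16 5 20 18
j→10 (nums[10]=5≤18), i→1 (nums[1]=19≥18); i<j, swap → 4 5 7 22 15 11 10 17 6 16 19 20 18
j→9 (nums[9]=16≤18), i→3 (nums[3]=22≥18); i<j, swap → 4 5 7 16 15 11 10 17 6 22 19 20 18
j→8, i→9; i≥j, return j=8. nums = 4 5 7 16 15 11 10 17 6 22 19 20 18

4 5 7 16 15 11 10 17 6 22 19 20 18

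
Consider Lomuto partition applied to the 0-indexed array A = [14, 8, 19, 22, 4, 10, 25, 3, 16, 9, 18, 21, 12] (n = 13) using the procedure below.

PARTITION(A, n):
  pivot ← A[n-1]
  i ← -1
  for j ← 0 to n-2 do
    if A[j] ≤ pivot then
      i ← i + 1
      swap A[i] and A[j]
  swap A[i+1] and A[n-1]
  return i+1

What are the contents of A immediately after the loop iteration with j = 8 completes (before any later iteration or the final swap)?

pivot=12, i=-1
j=0: 14>12, skip
j=1: 8≤12, i=0, swap(0,1) ⇒ [8, 14, 19, 22, 4, 10, 25, 3, 16, 9, 18, 21, 12]
j=2: 19>12, skip
j=3: 22>12, skip
j=4: 4≤12, i=1, swap(1,4) ⇒ [8, 4, 19, 22, 14, 10, 25, 3, 16, 9, 18, 21, 12]
j=5: 10≤12, i=2, swap(2,5) ⇒ [8, 4, 10, 22, 14, 19, 25, 3, 16, 9, 18, 21, 12]
j=6: 25>12, skip
j=7: 3≤12, i=3, swap(3,7) ⇒ [8, 4, 10, 3, 14, 19, 25, 22, 16, 9, 18, 21, 12]
j=8: 16>12, skip
(after j=8) A = [8, 4, 10, 3, 14, 19, 25, 22, 16, 9, 18, 21, 12]

[8, 4, 10, 3, 14, 19, 25, 22, 16, 9, 18, 21, 12]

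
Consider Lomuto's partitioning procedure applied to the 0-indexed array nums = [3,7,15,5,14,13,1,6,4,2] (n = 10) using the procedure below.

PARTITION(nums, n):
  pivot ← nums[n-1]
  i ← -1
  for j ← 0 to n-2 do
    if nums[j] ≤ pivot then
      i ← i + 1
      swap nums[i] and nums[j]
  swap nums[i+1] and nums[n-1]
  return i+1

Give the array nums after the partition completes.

pivot = nums[9] = 2; i = -1
j=0: nums[0]=3 > 2 → no swap
j=1: nums[1]=7 > 2 → no swap
j=2: nums[2]=15 > 2 → no swap
j=3: nums[3]=5 > 2 → no swap
j=4: nums[4]=14 > 2 → no swap
j=5: nums[5]=13 > 2 → no swap
j=6: nums[6]=1 ≤ 2 → i=0, swap nums[0],nums[6] → [1,7,15,5,14,13,3,6,4,2]
j=7: nums[7]=6 > 2 → no swap
j=8: nums[8]=4 > 2 → no swap
final swap nums[1],nums[9] → [1,2,15,5,14,13,3,6,4,7]; return 1

[1,2,15,5,14,13,3,6,4,7]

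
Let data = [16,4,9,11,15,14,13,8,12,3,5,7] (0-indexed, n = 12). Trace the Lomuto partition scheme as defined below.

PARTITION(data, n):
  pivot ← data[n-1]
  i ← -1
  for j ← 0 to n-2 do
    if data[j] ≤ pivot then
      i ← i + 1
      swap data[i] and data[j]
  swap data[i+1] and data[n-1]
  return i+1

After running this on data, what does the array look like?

pivot = data[11] = 7; i = -1
j=0: data[0]=16 > 7 → no swap
j=1: data[1]=4 ≤ 7 → i=0, swap data[0],data[1] → [4,16,9,11,15,14,13,8,12,3,5,7]
j=2: data[2]=9 > 7 → no swap
j=3: data[3]=11 > 7 → no swap
j=4: data[4]=15 > 7 → no swap
j=5: data[5]=14 > 7 → no swap
j=6: data[6]=13 > 7 → no swap
j=7: data[7]=8 > 7 → no swap
j=8: data[8]=12 > 7 → no swap
j=9: data[9]=3 ≤ 7 → i=1, swap data[1],data[9] → [4,3,9,11,15,14,13,8,12,16,5,7]
j=10: data[10]=5 ≤ 7 → i=2, swap data[2],data[10] → [4,3,5,11,15,14,13,8,12,16,9,7]
final swap data[3],data[11] → [4,3,5,7,15,14,13,8,12,16,9,11]; return 3

[4,3,5,7,15,14,13,8,12,16,9,11]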